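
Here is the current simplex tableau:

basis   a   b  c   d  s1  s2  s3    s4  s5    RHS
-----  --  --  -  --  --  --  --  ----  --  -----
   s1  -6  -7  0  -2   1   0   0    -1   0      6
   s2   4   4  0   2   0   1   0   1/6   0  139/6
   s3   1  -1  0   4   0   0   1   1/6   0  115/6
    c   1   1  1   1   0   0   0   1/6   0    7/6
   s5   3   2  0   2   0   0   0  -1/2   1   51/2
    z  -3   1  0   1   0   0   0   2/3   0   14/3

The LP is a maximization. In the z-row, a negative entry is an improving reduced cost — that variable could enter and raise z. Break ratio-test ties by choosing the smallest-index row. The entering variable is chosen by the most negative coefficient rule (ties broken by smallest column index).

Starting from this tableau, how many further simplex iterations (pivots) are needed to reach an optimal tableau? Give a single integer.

pivot: a in, c out → z = 49/6
No improving column remains; optimal.

1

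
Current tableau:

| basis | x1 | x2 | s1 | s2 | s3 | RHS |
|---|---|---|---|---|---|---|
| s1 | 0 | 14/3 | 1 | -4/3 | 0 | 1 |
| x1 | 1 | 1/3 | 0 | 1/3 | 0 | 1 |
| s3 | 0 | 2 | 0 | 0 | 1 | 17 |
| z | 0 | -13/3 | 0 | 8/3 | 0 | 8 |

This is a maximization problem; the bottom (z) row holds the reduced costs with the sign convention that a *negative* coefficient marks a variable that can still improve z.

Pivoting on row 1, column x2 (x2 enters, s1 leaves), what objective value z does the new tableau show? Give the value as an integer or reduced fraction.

Minimum ratio for x2: 1/(14/3) = 3/14.
z changes by −(z-row coeff of x2)·ratio = −(-13/3)·(3/14) = 13/14.
New z = 8 + (13/14) = 125/14.

125/14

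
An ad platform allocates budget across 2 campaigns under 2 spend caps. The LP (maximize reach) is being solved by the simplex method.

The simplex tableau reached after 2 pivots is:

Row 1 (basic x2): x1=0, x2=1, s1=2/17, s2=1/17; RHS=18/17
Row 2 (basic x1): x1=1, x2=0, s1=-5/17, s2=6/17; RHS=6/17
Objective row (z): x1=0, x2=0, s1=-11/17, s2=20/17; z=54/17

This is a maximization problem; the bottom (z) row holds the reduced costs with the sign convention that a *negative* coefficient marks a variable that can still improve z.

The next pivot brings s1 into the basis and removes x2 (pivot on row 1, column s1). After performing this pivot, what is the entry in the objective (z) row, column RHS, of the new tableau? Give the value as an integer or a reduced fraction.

9

Pivot element is row 1, column s1: 2/17.
Normalize row 1: new (row 1, RHS) = (18/17)/(2/17) = 9.
z-row ← z-row − (-11/17)·(new row 1): 54/17 − (-11/17)·9 = 9.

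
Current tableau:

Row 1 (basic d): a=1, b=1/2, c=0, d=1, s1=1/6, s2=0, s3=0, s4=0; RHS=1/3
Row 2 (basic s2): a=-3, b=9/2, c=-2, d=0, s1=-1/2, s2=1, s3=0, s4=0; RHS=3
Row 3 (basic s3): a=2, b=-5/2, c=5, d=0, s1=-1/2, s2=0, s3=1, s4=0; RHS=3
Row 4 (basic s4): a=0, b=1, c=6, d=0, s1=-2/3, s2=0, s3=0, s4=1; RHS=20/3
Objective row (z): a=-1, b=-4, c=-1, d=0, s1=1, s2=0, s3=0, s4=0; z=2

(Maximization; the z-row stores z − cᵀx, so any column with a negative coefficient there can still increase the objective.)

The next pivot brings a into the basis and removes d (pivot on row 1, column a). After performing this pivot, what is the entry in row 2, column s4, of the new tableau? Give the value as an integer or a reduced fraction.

Pivot element is row 1, column a: 1.
Normalize row 1: new (row 1, s4) = 0/1 = 0.
row 2 ← row 2 − (-3)·(new row 1): 0 − (-3)·0 = 0.

0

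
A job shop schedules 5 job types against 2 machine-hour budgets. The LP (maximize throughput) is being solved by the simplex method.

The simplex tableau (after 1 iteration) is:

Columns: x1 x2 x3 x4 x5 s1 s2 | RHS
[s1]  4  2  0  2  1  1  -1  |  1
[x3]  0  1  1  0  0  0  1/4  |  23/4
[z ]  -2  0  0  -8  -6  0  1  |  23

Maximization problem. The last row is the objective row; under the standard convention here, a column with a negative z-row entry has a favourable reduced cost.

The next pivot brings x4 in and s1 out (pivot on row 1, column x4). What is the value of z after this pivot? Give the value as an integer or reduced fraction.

Minimum ratio for x4: 1/2 = 1/2.
z changes by −(z-row coeff of x4)·ratio = −(-8)·(1/2) = 4.
New z = 23 + 4 = 27.

27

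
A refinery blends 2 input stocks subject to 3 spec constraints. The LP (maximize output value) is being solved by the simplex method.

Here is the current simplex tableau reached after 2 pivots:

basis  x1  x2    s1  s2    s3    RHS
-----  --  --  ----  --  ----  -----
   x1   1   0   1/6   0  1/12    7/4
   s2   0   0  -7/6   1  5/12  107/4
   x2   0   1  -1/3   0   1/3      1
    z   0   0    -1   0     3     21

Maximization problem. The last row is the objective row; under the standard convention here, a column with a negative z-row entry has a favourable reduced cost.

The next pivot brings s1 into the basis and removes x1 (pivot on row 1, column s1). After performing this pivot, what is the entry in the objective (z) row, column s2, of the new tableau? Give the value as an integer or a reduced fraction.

0

Pivot element is row 1, column s1: 1/6.
Normalize row 1: new (row 1, s2) = 0/(1/6) = 0.
z-row ← z-row − (-1)·(new row 1): 0 − (-1)·0 = 0.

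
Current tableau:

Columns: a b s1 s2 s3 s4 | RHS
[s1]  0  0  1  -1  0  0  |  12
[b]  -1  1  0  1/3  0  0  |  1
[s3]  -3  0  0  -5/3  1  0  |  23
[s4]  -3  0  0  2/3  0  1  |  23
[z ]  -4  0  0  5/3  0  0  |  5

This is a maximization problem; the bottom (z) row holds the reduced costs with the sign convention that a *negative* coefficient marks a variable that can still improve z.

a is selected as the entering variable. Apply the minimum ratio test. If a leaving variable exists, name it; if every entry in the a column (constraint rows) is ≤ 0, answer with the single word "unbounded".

a-column entries: row 1: 0, row 2: -1, row 3: -3, row 4: -3. All ≤ 0, so a can increase without bound; the LP is unbounded in this direction.

unbounded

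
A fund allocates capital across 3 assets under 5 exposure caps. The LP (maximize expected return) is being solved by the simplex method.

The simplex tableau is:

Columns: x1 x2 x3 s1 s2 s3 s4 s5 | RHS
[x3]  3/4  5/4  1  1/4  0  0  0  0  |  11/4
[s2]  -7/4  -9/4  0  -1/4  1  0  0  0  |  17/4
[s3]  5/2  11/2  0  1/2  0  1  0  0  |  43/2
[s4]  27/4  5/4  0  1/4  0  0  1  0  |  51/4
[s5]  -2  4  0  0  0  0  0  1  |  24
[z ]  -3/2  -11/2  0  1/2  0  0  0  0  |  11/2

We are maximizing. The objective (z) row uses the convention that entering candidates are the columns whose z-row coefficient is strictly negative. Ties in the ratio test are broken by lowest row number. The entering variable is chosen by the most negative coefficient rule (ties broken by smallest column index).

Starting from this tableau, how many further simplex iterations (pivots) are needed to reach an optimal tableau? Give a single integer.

pivot: x2 in, x3 out → z = 88/5
No improving column remains; optimal.

1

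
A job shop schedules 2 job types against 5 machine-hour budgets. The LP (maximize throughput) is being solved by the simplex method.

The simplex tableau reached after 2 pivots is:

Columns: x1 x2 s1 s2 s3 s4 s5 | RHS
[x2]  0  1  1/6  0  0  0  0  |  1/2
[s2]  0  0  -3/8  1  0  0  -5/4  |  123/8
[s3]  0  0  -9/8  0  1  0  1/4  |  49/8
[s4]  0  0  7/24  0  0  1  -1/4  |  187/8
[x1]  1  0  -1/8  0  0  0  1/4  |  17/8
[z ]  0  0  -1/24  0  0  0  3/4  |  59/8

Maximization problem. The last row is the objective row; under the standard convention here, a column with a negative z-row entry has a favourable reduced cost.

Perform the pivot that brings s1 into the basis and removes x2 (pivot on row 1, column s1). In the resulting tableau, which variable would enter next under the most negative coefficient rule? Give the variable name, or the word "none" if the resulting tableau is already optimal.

Pivot element 1/6. New z-row = old z-row − (-1/24)·(row 1/(1/6)).
Updated z-row coefficients: x1: 0, x2: 1/4, s1: 0, s2: 0, s3: 0, s4: 0, s5: 3/4.
No coefficient is strictly negative; the tableau after this pivot is optimal.

none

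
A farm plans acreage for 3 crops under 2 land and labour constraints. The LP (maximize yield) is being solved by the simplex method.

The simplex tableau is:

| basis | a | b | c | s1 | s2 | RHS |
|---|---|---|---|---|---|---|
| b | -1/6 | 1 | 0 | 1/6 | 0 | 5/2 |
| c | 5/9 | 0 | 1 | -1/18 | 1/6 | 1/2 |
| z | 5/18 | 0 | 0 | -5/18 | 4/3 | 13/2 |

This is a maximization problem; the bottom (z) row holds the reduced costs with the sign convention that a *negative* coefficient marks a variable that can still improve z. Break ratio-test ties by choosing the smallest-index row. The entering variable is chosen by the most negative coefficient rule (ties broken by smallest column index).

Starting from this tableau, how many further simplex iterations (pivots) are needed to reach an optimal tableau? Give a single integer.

pivot: s1 in, b out → z = 32/3
No improving column remains; optimal.

1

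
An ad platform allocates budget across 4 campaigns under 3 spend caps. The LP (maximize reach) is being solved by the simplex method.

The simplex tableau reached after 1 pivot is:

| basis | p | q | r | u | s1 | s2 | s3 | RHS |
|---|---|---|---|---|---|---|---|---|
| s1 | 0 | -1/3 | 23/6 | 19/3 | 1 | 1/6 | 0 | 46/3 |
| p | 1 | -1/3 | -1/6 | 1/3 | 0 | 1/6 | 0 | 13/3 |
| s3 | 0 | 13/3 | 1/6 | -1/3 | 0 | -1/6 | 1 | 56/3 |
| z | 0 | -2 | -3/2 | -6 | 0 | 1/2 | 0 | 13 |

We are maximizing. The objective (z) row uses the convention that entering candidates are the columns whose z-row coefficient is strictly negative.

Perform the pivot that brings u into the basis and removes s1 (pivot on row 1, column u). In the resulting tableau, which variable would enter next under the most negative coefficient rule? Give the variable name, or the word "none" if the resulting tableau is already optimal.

q

Pivot element 19/3. New z-row = old z-row − (-6)·(row 1/(19/3)).
Updated z-row coefficients: p: 0, q: -44/19, r: 81/38, u: 0, s1: 18/19, s2: 25/38, s3: 0.
The most negative is -44/19 in column q, so q would enter next.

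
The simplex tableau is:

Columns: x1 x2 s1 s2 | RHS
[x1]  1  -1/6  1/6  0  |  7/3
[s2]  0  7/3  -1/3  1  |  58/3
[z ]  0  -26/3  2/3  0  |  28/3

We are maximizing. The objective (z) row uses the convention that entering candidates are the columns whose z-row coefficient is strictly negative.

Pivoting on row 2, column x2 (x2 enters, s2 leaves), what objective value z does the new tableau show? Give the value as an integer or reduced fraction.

568/7

Minimum ratio for x2: (58/3)/(7/3) = 58/7.
z changes by −(z-row coeff of x2)·ratio = −(-26/3)·(58/7) = 1508/21.
New z = 28/3 + (1508/21) = 568/7.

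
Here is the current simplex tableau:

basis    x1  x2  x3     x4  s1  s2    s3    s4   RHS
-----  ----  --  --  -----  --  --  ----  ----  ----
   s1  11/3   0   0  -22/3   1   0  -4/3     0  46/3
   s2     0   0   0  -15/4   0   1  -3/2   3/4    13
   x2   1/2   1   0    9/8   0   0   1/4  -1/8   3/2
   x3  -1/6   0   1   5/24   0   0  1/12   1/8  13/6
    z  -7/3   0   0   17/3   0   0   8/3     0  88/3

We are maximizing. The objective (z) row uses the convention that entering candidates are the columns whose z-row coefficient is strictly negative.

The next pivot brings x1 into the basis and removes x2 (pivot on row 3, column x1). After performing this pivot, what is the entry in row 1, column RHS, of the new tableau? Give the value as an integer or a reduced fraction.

Pivot element is row 3, column x1: 1/2.
Normalize row 3: new (row 3, RHS) = (3/2)/(1/2) = 3.
row 1 ← row 1 − (11/3)·(new row 3): 46/3 − (11/3)·3 = 13/3.

13/3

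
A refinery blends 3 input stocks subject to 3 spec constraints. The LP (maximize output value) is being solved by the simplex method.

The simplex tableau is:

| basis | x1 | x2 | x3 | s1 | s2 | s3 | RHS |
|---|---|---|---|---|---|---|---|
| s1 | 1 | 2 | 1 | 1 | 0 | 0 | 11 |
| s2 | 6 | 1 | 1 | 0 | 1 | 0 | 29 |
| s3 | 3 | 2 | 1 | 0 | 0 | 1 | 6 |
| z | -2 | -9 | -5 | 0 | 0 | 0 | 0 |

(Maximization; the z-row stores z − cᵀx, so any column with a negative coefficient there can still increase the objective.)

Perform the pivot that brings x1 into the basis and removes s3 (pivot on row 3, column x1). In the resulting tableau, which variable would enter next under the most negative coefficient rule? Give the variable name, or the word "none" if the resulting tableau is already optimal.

Pivot element 3. New z-row = old z-row − (-2)·(row 3/3).
Updated z-row coefficients: x1: 0, x2: -23/3, x3: -13/3, s1: 0, s2: 0, s3: 2/3.
The most negative is -23/3 in column x2, so x2 would enter next.

x2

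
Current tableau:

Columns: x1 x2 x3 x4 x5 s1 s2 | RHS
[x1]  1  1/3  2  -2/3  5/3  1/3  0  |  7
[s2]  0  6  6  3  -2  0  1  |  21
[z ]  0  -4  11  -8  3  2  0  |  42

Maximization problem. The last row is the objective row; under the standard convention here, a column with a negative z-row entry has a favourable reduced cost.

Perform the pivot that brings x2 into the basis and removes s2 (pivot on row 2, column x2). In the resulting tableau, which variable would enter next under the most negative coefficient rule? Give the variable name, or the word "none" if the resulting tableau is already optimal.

x4

Pivot element 6. New z-row = old z-row − (-4)·(row 2/6).
Updated z-row coefficients: x1: 0, x2: 0, x3: 15, x4: -6, x5: 5/3, s1: 2, s2: 2/3.
The most negative is -6 in column x4, so x4 would enter next.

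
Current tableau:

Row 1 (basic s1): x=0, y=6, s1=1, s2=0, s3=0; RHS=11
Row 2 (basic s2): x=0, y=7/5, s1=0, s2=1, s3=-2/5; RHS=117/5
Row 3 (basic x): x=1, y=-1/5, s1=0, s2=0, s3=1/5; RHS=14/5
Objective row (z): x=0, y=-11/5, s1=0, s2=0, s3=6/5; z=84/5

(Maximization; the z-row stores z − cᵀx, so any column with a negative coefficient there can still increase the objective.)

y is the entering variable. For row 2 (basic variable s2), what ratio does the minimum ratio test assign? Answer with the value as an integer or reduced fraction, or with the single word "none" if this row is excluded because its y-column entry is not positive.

Ratio = RHS / (y entry) = (117/5) / (7/5) = 117/7.

117/7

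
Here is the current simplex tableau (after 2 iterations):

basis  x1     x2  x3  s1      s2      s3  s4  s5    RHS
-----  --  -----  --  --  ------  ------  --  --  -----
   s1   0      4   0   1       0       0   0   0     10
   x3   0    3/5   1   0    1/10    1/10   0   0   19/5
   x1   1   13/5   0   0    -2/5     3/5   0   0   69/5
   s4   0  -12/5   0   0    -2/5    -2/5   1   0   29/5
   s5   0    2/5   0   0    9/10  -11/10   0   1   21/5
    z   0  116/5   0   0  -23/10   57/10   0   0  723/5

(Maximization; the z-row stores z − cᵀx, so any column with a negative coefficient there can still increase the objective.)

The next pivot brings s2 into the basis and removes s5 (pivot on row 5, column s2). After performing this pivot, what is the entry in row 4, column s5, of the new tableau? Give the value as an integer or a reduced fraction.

4/9

Pivot element is row 5, column s2: 9/10.
Normalize row 5: new (row 5, s5) = 1/(9/10) = 10/9.
row 4 ← row 4 − (-2/5)·(new row 5): 0 − (-2/5)·(10/9) = 4/9.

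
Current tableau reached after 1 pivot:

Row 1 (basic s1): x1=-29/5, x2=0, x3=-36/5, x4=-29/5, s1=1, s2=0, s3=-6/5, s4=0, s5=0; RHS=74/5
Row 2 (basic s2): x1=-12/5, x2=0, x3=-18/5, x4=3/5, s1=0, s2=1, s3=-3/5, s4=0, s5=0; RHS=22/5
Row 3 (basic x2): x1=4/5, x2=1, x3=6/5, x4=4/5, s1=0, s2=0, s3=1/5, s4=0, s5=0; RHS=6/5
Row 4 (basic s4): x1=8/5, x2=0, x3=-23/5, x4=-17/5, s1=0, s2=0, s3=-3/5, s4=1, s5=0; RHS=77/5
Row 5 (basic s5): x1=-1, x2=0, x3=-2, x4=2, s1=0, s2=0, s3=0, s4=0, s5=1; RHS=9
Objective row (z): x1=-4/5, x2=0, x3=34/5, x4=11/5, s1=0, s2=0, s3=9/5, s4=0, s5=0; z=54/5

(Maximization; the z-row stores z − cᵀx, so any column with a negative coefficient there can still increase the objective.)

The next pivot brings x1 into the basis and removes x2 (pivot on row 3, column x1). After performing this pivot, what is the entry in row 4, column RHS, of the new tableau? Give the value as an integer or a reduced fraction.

13

Pivot element is row 3, column x1: 4/5.
Normalize row 3: new (row 3, RHS) = (6/5)/(4/5) = 3/2.
row 4 ← row 4 − (8/5)·(new row 3): 77/5 − (8/5)·(3/2) = 13.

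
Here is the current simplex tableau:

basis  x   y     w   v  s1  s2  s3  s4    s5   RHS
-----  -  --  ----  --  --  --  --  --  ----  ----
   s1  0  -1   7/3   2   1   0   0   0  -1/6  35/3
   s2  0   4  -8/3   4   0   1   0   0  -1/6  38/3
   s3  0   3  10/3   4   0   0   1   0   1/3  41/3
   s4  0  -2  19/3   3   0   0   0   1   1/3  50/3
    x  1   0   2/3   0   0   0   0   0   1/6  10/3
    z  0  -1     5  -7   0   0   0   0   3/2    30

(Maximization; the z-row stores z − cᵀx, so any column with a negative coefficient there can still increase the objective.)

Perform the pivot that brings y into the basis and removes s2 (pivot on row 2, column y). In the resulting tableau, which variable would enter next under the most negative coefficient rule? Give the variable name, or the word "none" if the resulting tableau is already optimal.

v

Pivot element 4. New z-row = old z-row − (-1)·(row 2/4).
Updated z-row coefficients: x: 0, y: 0, w: 13/3, v: -6, s1: 0, s2: 1/4, s3: 0, s4: 0, s5: 35/24.
The most negative is -6 in column v, so v would enter next.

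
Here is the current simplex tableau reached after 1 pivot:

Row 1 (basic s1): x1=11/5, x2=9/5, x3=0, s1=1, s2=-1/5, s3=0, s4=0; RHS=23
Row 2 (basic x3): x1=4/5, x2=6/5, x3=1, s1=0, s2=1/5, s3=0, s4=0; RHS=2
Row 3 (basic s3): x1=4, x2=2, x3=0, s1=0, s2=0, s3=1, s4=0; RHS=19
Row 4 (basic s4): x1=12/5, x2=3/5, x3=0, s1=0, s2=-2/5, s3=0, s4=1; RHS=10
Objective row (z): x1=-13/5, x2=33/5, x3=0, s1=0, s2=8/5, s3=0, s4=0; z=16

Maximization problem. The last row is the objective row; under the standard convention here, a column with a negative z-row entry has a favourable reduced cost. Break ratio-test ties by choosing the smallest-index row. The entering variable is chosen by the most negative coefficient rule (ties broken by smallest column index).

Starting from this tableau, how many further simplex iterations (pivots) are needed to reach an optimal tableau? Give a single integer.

pivot: x1 in, x3 out → z = 45/2
No improving column remains; optimal.

1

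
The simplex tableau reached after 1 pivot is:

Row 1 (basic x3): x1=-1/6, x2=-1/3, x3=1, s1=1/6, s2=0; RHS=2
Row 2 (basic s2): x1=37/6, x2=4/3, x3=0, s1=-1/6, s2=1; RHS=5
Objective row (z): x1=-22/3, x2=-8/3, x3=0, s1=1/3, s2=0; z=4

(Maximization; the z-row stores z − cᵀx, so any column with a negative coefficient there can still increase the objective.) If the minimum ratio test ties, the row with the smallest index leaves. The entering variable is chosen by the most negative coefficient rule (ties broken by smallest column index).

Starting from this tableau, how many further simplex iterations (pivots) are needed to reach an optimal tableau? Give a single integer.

2

pivot: x1 in, s2 out → z = 368/37
pivot: x2 in, x1 out → z = 14
No improving column remains; optimal.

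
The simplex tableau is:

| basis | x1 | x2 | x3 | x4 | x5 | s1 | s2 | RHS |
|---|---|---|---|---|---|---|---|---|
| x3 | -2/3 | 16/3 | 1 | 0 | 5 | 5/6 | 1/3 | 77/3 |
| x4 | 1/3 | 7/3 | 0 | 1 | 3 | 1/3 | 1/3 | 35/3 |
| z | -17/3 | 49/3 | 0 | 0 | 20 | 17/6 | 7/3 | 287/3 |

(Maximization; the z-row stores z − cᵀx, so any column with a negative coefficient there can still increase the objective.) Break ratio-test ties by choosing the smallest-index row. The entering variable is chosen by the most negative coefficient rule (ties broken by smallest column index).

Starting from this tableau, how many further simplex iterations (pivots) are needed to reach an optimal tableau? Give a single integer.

1

pivot: x1 in, x4 out → z = 294
No improving column remains; optimal.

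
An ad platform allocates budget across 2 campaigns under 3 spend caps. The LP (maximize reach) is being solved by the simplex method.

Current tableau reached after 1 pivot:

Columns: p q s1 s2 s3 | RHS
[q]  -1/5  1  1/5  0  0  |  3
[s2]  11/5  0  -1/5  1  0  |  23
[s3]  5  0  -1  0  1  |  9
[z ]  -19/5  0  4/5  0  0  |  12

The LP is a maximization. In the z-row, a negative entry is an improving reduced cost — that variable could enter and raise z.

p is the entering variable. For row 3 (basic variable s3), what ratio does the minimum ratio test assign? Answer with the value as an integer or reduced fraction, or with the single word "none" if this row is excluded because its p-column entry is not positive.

9/5

Ratio = RHS / (p entry) = 9 / 5 = 9/5.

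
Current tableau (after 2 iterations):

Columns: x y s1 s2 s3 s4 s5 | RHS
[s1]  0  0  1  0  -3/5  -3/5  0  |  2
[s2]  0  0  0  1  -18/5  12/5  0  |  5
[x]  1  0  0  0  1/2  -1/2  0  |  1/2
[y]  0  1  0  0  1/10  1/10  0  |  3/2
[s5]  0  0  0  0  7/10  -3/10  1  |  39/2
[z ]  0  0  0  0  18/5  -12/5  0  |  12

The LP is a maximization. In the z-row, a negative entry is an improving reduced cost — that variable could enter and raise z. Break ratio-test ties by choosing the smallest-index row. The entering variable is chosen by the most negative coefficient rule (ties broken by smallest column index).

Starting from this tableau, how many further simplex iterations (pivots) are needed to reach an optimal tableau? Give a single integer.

1

pivot: s4 in, s2 out → z = 17
No improving column remains; optimal.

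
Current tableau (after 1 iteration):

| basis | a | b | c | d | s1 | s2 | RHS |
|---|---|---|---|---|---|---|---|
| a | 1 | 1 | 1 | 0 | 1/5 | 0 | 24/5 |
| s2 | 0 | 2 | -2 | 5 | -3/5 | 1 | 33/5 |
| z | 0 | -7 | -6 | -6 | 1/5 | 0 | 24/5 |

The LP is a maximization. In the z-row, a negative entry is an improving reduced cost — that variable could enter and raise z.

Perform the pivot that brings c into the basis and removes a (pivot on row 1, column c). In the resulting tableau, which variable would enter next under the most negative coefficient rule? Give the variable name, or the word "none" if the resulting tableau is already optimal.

d

Pivot element 1. New z-row = old z-row − (-6)·(row 1/1).
Updated z-row coefficients: a: 6, b: -1, c: 0, d: -6, s1: 7/5, s2: 0.
The most negative is -6 in column d, so d would enter next.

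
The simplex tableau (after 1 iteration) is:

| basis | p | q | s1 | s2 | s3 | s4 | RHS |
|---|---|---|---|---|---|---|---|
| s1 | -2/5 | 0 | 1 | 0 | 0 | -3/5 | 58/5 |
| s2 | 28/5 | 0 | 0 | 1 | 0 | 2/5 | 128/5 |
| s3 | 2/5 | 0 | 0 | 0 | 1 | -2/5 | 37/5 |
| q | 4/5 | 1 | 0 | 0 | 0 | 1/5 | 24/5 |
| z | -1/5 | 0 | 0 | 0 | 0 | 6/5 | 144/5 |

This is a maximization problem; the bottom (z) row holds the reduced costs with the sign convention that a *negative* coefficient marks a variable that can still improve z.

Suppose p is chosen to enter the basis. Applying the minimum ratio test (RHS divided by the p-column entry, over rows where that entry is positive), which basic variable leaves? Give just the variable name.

Ratios: row 1 (s1): entry -2/5 ≤ 0, skip; row 2 (s2): (128/5)/(28/5) = 32/7; row 3 (s3): (37/5)/(2/5) = 37/2; row 4 (q): (24/5)/(4/5) = 6.
Minimum ratio 32/7 is in the s2 row, so s2 leaves.

s2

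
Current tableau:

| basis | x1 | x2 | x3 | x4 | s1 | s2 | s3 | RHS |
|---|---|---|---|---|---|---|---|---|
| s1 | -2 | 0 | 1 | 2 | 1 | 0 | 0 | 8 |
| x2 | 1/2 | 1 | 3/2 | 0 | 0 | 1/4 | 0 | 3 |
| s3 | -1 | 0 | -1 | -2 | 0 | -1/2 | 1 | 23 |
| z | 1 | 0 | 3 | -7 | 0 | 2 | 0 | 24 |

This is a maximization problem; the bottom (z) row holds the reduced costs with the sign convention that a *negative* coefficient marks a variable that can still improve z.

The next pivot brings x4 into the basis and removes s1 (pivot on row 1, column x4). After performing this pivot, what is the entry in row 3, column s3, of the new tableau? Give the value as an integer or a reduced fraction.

Pivot element is row 1, column x4: 2.
Normalize row 1: new (row 1, s3) = 0/2 = 0.
row 3 ← row 3 − (-2)·(new row 1): 1 − (-2)·0 = 1.

1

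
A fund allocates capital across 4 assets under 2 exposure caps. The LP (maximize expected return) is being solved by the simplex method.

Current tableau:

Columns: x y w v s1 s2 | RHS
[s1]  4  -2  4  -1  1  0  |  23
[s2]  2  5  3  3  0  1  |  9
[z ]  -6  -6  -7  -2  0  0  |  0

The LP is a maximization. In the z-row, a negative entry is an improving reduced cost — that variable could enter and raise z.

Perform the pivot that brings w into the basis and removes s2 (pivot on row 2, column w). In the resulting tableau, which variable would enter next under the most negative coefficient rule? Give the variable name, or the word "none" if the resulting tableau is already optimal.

x

Pivot element 3. New z-row = old z-row − (-7)·(row 2/3).
Updated z-row coefficients: x: -4/3, y: 17/3, w: 0, v: 5, s1: 0, s2: 7/3.
The most negative is -4/3 in column x, so x would enter next.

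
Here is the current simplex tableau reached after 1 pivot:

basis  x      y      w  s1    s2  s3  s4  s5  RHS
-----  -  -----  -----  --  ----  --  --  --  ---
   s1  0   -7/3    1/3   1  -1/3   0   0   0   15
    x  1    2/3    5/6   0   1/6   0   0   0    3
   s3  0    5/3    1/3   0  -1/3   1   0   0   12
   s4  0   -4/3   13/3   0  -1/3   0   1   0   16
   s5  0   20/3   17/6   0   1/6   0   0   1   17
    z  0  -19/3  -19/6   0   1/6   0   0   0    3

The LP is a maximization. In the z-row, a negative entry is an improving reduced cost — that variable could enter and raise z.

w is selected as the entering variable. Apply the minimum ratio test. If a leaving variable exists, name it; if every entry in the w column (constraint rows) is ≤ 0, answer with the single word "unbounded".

Ratios: row 1 (s1): 15/(1/3) = 45; row 2 (x): 3/(5/6) = 18/5; row 3 (s3): 12/(1/3) = 36; row 4 (s4): 16/(13/3) = 48/13; row 5 (s5): 17/(17/6) = 6.
Minimum ratio is in the x row, so x leaves.

x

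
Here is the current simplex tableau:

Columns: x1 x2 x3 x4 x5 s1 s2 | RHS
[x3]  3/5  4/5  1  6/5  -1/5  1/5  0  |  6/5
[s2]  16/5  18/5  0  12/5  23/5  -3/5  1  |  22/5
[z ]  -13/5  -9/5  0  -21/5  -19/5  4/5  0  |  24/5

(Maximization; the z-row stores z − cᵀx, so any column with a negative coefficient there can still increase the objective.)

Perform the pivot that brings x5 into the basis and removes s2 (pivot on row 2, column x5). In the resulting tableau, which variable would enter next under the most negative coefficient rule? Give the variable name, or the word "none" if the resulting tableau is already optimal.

x4

Pivot element 23/5. New z-row = old z-row − (-19/5)·(row 2/(23/5)).
Updated z-row coefficients: x1: 1/23, x2: 27/23, x3: 0, x4: -51/23, x5: 0, s1: 7/23, s2: 19/23.
The most negative is -51/23 in column x4, so x4 would enter next.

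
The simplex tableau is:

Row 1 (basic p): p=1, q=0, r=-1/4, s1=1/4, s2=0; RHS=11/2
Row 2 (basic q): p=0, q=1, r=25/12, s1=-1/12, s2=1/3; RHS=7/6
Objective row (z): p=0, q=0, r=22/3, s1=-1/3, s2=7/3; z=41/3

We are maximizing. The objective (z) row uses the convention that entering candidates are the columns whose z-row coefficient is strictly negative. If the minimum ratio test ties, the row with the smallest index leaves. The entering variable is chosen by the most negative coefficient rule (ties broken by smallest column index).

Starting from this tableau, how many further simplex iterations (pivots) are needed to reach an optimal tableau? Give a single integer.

1

pivot: s1 in, p out → z = 21
No improving column remains; optimal.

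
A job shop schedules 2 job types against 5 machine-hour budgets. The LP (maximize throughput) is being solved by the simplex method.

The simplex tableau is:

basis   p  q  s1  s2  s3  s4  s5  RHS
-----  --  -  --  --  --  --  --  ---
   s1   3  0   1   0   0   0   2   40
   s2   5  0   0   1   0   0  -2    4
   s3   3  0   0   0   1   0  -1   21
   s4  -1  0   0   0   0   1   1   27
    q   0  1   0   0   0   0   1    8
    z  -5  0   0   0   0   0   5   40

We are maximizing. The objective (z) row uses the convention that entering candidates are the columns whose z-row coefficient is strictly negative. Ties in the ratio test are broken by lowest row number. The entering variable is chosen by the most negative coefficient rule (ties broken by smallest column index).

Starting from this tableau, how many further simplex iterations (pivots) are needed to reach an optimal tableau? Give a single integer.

1

pivot: p in, s2 out → z = 44
No improving column remains; optimal.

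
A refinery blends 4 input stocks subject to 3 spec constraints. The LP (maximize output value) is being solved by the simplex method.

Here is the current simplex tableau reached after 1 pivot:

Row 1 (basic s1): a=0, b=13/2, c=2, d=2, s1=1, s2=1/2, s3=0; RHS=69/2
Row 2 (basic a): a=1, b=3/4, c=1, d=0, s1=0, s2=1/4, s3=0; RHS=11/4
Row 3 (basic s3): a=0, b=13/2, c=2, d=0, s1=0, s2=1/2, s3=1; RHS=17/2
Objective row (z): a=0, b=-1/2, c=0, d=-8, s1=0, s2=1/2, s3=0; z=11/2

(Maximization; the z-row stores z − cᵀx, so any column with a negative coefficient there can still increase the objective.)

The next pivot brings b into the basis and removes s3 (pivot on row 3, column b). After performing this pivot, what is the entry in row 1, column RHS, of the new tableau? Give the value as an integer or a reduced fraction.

26

Pivot element is row 3, column b: 13/2.
Normalize row 3: new (row 3, RHS) = (17/2)/(13/2) = 17/13.
row 1 ← row 1 − (13/2)·(new row 3): 69/2 − (13/2)·(17/13) = 26.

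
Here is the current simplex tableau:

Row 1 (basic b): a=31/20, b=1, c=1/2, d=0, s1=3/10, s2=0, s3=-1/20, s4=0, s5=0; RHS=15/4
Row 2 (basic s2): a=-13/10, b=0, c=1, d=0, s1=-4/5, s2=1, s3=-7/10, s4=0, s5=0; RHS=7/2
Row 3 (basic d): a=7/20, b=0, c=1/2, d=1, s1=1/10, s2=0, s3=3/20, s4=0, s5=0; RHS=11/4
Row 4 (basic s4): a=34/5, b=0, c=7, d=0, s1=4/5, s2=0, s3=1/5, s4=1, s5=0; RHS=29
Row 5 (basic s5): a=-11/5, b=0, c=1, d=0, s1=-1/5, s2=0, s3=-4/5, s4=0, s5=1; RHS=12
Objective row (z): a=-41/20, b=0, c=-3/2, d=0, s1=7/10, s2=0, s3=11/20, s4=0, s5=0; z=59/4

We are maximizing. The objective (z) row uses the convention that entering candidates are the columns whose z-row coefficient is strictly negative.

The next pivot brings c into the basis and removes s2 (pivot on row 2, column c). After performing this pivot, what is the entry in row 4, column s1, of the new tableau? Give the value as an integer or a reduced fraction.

32/5

Pivot element is row 2, column c: 1.
Normalize row 2: new (row 2, s1) = (-4/5)/1 = -4/5.
row 4 ← row 4 − 7·(new row 2): 4/5 − 7·(-4/5) = 32/5.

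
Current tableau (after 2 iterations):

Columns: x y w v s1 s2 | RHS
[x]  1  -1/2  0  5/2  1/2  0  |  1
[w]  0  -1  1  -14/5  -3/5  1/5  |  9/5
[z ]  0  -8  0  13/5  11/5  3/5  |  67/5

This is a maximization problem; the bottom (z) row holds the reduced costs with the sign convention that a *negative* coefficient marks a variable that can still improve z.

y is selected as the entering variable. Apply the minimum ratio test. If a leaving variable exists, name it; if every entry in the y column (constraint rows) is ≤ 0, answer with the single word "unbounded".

unbounded

y-column entries: row 1: -1/2, row 2: -1. All ≤ 0, so y can increase without bound; the LP is unbounded in this direction.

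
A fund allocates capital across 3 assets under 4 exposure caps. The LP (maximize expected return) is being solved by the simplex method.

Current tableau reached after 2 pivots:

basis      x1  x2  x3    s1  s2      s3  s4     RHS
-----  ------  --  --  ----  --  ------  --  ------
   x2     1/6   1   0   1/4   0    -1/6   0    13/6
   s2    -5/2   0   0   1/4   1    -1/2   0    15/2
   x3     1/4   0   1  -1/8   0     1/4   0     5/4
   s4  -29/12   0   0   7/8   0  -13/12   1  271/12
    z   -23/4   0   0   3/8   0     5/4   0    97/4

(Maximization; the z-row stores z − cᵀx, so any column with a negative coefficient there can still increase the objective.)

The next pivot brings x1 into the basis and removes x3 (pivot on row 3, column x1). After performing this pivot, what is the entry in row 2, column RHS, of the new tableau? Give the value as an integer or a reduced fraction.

Pivot element is row 3, column x1: 1/4.
Normalize row 3: new (row 3, RHS) = (5/4)/(1/4) = 5.
row 2 ← row 2 − (-5/2)·(new row 3): 15/2 − (-5/2)·5 = 20.

20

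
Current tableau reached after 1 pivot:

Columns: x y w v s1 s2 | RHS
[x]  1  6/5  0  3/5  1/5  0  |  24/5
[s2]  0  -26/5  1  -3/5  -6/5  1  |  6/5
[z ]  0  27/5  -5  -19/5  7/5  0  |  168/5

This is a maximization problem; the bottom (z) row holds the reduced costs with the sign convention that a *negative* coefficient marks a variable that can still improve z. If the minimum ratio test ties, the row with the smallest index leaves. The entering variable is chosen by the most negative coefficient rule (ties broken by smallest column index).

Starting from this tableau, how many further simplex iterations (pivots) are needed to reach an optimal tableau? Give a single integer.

3

pivot: w in, s2 out → z = 198/5
pivot: y in, x out → z = 122
pivot: s1 in, y out → z = 150
No improving column remains; optimal.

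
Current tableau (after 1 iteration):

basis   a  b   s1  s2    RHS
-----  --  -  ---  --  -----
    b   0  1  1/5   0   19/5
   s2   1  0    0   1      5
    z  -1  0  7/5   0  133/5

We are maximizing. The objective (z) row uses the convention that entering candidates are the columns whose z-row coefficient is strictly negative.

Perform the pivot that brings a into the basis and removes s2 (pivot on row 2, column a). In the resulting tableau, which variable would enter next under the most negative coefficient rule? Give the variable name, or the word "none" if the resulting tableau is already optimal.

none

Pivot element 1. New z-row = old z-row − (-1)·(row 2/1).
Updated z-row coefficients: a: 0, b: 0, s1: 7/5, s2: 1.
No coefficient is strictly negative; the tableau after this pivot is optimal.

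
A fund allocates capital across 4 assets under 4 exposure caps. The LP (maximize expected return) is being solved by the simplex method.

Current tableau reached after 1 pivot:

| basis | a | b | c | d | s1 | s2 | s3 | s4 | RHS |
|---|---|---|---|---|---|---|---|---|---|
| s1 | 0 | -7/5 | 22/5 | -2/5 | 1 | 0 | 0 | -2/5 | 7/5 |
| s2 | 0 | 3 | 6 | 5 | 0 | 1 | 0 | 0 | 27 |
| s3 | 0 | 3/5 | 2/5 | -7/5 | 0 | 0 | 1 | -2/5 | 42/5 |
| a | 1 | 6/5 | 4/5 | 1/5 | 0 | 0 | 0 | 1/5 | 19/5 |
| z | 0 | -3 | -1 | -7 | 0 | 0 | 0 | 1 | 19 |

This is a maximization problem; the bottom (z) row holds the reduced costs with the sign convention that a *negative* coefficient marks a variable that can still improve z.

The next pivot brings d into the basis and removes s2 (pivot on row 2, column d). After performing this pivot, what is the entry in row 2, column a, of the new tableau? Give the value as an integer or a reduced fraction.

Pivot element is row 2, column d: 5.
Normalize row 2: new (row 2, a) = 0/5 = 0.
Row 2 is the pivot row, so the entry is 0.

0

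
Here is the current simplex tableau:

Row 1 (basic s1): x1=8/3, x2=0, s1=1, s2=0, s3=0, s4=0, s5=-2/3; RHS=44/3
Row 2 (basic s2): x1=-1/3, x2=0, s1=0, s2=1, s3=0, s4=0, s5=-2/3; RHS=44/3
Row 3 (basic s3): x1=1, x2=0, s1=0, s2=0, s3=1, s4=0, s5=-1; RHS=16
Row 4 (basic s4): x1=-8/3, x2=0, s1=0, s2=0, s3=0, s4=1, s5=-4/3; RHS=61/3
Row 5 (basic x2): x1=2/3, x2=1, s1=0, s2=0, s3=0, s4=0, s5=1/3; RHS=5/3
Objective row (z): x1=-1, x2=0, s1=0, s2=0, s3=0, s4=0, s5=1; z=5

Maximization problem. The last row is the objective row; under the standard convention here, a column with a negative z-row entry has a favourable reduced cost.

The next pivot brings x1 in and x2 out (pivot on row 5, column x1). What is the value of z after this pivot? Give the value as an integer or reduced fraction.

Minimum ratio for x1: (5/3)/(2/3) = 5/2.
z changes by −(z-row coeff of x1)·ratio = −(-1)·(5/2) = 5/2.
New z = 5 + (5/2) = 15/2.

15/2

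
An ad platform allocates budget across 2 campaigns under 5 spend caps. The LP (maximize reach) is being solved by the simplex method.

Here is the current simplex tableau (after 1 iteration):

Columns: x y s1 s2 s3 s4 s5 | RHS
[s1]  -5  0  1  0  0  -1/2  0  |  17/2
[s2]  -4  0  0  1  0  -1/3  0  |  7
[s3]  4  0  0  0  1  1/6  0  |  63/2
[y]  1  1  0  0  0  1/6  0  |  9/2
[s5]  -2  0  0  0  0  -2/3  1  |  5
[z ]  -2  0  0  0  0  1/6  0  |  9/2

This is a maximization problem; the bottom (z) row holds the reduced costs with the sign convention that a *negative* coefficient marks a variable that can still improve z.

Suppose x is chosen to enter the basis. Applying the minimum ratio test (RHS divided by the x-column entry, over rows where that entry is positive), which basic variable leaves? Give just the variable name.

Ratios: row 1 (s1): entry -5 ≤ 0, skip; row 2 (s2): entry -4 ≤ 0, skip; row 3 (s3): (63/2)/4 = 63/8; row 4 (y): (9/2)/1 = 9/2; row 5 (s5): entry -2 ≤ 0, skip.
Minimum ratio 9/2 is in the y row, so y leaves.

y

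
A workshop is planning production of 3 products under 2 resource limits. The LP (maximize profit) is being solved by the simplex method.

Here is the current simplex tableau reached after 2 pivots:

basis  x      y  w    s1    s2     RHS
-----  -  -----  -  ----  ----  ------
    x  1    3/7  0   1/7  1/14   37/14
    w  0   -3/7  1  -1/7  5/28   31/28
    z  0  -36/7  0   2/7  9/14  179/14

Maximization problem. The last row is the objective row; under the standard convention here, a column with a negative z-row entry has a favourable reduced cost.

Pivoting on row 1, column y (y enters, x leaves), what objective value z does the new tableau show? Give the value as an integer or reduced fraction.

89/2

Minimum ratio for y: (37/14)/(3/7) = 37/6.
z changes by −(z-row coeff of y)·ratio = −(-36/7)·(37/6) = 222/7.
New z = 179/14 + (222/7) = 89/2.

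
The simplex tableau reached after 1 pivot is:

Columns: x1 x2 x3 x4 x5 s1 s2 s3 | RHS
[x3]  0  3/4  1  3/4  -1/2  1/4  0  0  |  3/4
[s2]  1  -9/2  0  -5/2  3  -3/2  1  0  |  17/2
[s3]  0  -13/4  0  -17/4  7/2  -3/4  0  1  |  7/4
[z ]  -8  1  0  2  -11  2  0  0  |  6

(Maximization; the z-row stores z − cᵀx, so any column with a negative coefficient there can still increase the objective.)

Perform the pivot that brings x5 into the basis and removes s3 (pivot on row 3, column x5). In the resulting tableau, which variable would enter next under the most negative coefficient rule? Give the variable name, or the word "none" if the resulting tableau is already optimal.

x4

Pivot element 7/2. New z-row = old z-row − (-11)·(row 3/(7/2)).
Updated z-row coefficients: x1: -8, x2: -129/14, x3: 0, x4: -159/14, x5: 0, s1: -5/14, s2: 0, s3: 22/7.
The most negative is -159/14 in column x4, so x4 would enter next.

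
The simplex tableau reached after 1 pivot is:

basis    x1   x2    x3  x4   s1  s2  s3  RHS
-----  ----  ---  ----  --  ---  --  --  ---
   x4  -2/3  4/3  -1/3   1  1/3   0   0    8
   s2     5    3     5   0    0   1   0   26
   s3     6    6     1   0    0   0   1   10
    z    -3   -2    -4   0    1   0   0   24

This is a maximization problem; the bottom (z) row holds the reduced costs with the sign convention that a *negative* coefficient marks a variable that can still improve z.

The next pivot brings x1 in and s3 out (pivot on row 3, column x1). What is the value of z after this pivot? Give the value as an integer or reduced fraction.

Minimum ratio for x1: 10/6 = 5/3.
z changes by −(z-row coeff of x1)·ratio = −(-3)·(5/3) = 5.
New z = 24 + 5 = 29.

29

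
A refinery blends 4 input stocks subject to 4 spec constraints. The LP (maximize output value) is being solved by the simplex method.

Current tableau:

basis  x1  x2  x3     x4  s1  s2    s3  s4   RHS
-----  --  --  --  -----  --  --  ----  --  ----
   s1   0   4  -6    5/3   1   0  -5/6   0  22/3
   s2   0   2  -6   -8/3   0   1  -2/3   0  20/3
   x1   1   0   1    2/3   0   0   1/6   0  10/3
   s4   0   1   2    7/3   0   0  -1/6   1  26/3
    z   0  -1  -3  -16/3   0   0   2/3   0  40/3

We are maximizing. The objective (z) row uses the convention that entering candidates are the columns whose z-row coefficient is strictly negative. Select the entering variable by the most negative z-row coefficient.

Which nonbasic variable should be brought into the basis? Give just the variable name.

x4

Objective-row coefficients: x1: 0, x2: -1, x3: -3, x4: -16/3, s1: 0, s2: 0, s3: 2/3, s4: 0.
The most negative is -16/3 in column x4, so x4 enters.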